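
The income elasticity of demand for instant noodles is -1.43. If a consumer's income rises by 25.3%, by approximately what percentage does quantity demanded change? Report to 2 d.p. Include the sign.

-36.18%

%ΔQ ≈ η × %ΔI = -1.43 × 25.3% = -36.18%.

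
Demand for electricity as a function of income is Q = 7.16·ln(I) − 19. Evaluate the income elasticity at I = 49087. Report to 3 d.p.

0.123

At I = 49087: Q = 58.338.
dQ/dI = 7.16/I = 0.000145863 at this income.
η = (dQ/dI)·(I/Q) = 0.000145863 × (49087/58.338) = 0.123.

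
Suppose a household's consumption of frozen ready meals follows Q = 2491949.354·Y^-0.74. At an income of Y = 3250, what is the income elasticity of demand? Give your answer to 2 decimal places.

For Q = A·Y^β the income elasticity is constant and equal to β.
Here β = -0.74, so η = -0.74.

-0.74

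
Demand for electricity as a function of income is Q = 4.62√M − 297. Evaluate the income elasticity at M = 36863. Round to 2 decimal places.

At M = 36863: Q = 590.028.
dQ/dM = 4.62/(2√M) = 0.0120314 at this income.
η = (dQ/dM)·(M/Q) = 0.0120314 × (36863/590.028) = 0.75.

0.75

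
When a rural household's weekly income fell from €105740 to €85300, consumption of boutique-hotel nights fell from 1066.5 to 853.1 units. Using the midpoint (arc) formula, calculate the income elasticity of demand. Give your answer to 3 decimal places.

ΔQ = 853.1 − 1066.5 = -213.4; midpoint Q̄ = (1066.5 + 853.1)/2 = 959.8.
ΔI = 85300 − 105740 = -20440; midpoint Ī = (105740 + 85300)/2 = 95520.
η = (ΔQ/Q̄) ÷ (ΔI/Ī) = (-213.4/959.8) ÷ (-20440/95520) = 1.039.

1.039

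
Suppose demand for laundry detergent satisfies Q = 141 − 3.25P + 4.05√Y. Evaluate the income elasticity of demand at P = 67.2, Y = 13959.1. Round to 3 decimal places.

At P = 67.2, Y = 13959.1: Q = 401.102.
Holding P constant, ∂Q/∂Y = 4.05/(2√Y) = 0.0171394.
η_Y = (∂Q/∂Y)·(Y/Q) = 0.0171394 × (13959.1/401.102) = 0.596.

0.596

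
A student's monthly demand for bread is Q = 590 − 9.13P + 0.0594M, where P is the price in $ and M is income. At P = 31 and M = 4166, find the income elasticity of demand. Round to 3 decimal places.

At P = 31, M = 4166: Q = 554.430.
Holding P constant, ∂Q/∂M = 0.0594.
η_M = (∂Q/∂M)·(M/Q) = 0.0594 × (4166/554.430) = 0.446.

0.446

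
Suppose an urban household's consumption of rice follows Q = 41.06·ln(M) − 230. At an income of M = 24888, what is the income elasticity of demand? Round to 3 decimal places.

At M = 24888: Q = 185.615.
dQ/dM = 41.06/M = 0.00164979 at this income.
η = (dQ/dM)·(M/Q) = 0.00164979 × (24888/185.615) = 0.221.

0.221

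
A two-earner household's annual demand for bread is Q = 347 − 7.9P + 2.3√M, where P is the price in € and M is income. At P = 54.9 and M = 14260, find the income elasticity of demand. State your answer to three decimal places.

0.731

At P = 54.9, M = 14260: Q = 187.945.
Holding P constant, ∂Q/∂M = 2.3/(2√M) = 0.00963026.
η_M = (∂Q/∂M)·(M/Q) = 0.00963026 × (14260/187.945) = 0.731.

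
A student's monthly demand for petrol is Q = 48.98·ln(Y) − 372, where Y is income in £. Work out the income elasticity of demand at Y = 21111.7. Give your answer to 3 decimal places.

At Y = 21111.7: Q = 115.722.
dQ/dY = 48.98/Y = 0.00232004 at this income.
η = (dQ/dY)·(Y/Q) = 0.00232004 × (21111.7/115.722) = 0.423.

0.423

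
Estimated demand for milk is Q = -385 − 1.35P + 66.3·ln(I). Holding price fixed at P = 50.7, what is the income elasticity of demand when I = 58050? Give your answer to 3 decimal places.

At P = 50.7, I = 58050: Q = 273.804.
Holding P constant, ∂Q/∂I = 66.3/I = 0.00114212.
η_I = (∂Q/∂I)·(I/Q) = 0.00114212 × (58050/273.804) = 0.242.

0.242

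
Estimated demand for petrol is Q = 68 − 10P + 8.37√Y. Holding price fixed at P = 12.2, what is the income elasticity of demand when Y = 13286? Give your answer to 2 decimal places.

0.53

At P = 12.2, Y = 13286: Q = 910.767.
Holding P constant, ∂Q/∂Y = 8.37/(2√Y) = 0.0363077.
η_Y = (∂Q/∂Y)·(Y/Q) = 0.0363077 × (13286/910.767) = 0.53.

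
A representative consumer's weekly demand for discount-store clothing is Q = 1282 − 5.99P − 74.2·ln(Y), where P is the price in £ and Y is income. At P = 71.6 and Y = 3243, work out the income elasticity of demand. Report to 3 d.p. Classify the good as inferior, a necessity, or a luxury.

-0.293 (inferior good)

At P = 71.6, Y = 3243: Q = 253.264.
Holding P constant, ∂Q/∂Y = -74.2/Y = -0.02288.
η_Y = (∂Q/∂Y)·(Y/Q) = -0.02288 × (3243/253.264) = -0.293.
Since η < 0, this is an inferior good.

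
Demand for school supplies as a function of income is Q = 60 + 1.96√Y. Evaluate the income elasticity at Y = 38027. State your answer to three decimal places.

0.432

At Y = 38027: Q = 442.210.
dQ/dY = 1.96/(2√Y) = 0.00502551 at this income.
η = (dQ/dY)·(Y/Q) = 0.00502551 × (38027/442.210) = 0.432.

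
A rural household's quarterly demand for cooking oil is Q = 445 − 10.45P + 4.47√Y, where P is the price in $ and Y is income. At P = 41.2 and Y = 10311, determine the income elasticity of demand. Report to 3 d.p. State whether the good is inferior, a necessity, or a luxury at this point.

At P = 41.2, Y = 10311: Q = 468.358.
Holding P constant, ∂Q/∂Y = 4.47/(2√Y) = 0.0220104.
η_Y = (∂Q/∂Y)·(Y/Q) = 0.0220104 × (10311/468.358) = 0.485.
Since 0 < η < 1, this is a necessity.

0.485 (necessity)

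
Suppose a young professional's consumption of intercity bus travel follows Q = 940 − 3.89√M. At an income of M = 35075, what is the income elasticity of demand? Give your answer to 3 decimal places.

-1.723

At M = 35075: Q = 211.468.
dQ/dM = -3.89/(2√M) = -0.0103853 at this income.
η = (dQ/dM)·(M/Q) = -0.0103853 × (35075/211.468) = -1.723.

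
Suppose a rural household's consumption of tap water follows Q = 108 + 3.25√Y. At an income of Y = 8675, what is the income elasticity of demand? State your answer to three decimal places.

At Y = 8675: Q = 410.704.
dQ/dY = 3.25/(2√Y) = 0.0174469 at this income.
η = (dQ/dY)·(Y/Q) = 0.0174469 × (8675/410.704) = 0.369.

0.369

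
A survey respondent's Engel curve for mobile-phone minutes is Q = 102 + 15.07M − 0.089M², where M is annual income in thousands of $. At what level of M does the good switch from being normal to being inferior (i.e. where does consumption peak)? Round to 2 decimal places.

84.66

dQ/dM = 15.07 − 0.178M.
The good is inferior where dQ/dM < 0. Setting dQ/dM = 0 gives M = 15.07 / 0.178 = 84.66.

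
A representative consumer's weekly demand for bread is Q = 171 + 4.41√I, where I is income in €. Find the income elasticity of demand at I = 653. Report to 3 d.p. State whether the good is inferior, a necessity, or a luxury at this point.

At I = 653: Q = 283.693.
dQ/dI = 4.41/(2√I) = 0.0862883 at this income.
η = (dQ/dI)·(I/Q) = 0.0862883 × (653/283.693) = 0.199.
Since 0 < η < 1, the good is a necessity.

0.199 (necessity)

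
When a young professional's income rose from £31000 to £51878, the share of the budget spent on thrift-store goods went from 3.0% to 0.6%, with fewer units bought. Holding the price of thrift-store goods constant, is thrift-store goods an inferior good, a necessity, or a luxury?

Quantity demanded falls as income rises, so η < 0.

inferior good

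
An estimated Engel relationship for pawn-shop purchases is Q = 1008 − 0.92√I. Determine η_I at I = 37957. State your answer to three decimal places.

At I = 37957: Q = 828.760.
dQ/dI = -0.92/(2√I) = -0.00236109 at this income.
η = (dQ/dI)·(I/Q) = -0.00236109 × (37957/828.760) = -0.108.

-0.108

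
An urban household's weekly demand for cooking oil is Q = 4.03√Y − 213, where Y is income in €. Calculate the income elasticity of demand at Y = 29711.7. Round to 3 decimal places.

0.721

At Y = 29711.7: Q = 481.654.
dQ/dY = 4.03/(2√Y) = 0.0116899 at this income.
η = (dQ/dY)·(Y/Q) = 0.0116899 × (29711.7/481.654) = 0.721.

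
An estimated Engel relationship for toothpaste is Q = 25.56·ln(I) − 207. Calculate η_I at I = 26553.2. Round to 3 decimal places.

At I = 26553.2: Q = 53.377.
dQ/dI = 25.56/I = 0.000962596 at this income.
η = (dQ/dI)·(I/Q) = 0.000962596 × (26553.2/53.377) = 0.479.

0.479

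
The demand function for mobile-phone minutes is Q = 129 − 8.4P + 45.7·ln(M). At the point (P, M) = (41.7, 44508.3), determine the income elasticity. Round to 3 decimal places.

0.171

At P = 41.7, M = 44508.3: Q = 267.867.
Holding P constant, ∂Q/∂M = 45.7/M = 0.00102677.
η_M = (∂Q/∂M)·(M/Q) = 0.00102677 × (44508.3/267.867) = 0.171.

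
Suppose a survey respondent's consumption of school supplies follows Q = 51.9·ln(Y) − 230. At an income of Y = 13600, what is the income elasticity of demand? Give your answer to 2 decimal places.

At Y = 13600: Q = 263.975.
dQ/dY = 51.9/Y = 0.00381618 at this income.
η = (dQ/dY)·(Y/Q) = 0.00381618 × (13600/263.975) = 0.20.

0.20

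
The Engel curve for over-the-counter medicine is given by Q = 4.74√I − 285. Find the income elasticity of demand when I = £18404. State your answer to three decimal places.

0.898

At I = 18404: Q = 358.035.
dQ/dI = 4.74/(2√I) = 0.01747 at this income.
η = (dQ/dI)·(I/Q) = 0.01747 × (18404/358.035) = 0.898.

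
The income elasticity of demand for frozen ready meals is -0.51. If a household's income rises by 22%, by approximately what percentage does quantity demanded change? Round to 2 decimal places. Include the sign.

%ΔQ ≈ η × %ΔI = -0.51 × 22% = -11.22%.

-11.22%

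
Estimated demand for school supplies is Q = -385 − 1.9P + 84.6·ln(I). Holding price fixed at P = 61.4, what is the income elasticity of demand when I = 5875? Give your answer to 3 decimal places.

0.364

At P = 61.4, I = 5875: Q = 232.538.
Holding P constant, ∂Q/∂I = 84.6/I = 0.0144.
η_I = (∂Q/∂I)·(I/Q) = 0.0144 × (5875/232.538) = 0.364.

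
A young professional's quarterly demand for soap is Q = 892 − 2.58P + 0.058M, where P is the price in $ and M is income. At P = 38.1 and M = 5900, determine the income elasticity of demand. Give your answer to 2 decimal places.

At P = 38.1, M = 5900: Q = 1135.902.
Holding P constant, ∂Q/∂M = 0.058.
η_M = (∂Q/∂M)·(M/Q) = 0.058 × (5900/1135.902) = 0.30.

0.30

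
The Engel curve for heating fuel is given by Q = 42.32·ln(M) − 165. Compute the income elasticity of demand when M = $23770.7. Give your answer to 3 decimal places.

0.162

At M = 23770.7: Q = 261.425.
dQ/dM = 42.32/M = 0.00178034 at this income.
η = (dQ/dM)·(M/Q) = 0.00178034 × (23770.7/261.425) = 0.162.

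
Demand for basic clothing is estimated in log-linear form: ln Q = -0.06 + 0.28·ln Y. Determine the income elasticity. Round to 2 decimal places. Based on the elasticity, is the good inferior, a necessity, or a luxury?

In a log-linear demand, the coefficient on ln Y is the income elasticity.
So η = 0.28.
0 < η < 1 ⇒ necessity.

0.28 (necessity)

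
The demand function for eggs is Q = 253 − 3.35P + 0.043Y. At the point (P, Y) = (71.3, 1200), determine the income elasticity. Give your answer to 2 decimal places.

At P = 71.3, Y = 1200: Q = 65.745.
Holding P constant, ∂Q/∂Y = 0.043.
η_Y = (∂Q/∂Y)·(Y/Q) = 0.043 × (1200/65.745) = 0.78.

0.78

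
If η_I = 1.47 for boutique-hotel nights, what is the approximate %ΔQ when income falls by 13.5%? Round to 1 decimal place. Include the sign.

-19.8%

%ΔQ ≈ η × %ΔI = 1.47 × (-13.5%) = -19.8%.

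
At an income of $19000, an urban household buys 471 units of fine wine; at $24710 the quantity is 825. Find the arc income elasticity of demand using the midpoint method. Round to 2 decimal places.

2.09

ΔQ = 825 − 471 = 354; midpoint Q̄ = (471 + 825)/2 = 648.
ΔI = 24710 − 19000 = 5710; midpoint Ī = (19000 + 24710)/2 = 21855.
η = (ΔQ/Q̄) ÷ (ΔI/Ī) = (354/648) ÷ (5710/21855) = 2.09.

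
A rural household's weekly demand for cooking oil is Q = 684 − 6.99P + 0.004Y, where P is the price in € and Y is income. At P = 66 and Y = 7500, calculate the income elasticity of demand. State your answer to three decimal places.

At P = 66, Y = 7500: Q = 252.660.
Holding P constant, ∂Q/∂Y = 0.004.
η_Y = (∂Q/∂Y)·(Y/Q) = 0.004 × (7500/252.660) = 0.119.

0.119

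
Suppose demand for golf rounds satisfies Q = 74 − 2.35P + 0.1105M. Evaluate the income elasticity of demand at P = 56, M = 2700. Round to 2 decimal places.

At P = 56, M = 2700: Q = 240.750.
Holding P constant, ∂Q/∂M = 0.1105.
η_M = (∂Q/∂M)·(M/Q) = 0.1105 × (2700/240.750) = 1.24.

1.24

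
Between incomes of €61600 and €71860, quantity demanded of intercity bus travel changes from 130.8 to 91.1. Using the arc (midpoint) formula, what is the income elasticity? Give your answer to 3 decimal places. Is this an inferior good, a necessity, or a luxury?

-2.327 (inferior good)

ΔQ = 91.1 − 130.8 = -39.7; midpoint Q̄ = (130.8 + 91.1)/2 = 110.95.
ΔI = 71860 − 61600 = 10260; midpoint Ī = (61600 + 71860)/2 = 66730.
η = (ΔQ/Q̄) ÷ (ΔI/Ī) = (-39.7/110.95) ÷ (10260/66730) = -2.327.
η < 0 ⇒ inferior good.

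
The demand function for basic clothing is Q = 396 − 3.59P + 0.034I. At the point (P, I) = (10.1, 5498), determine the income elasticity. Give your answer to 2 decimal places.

At P = 10.1, I = 5498: Q = 546.673.
Holding P constant, ∂Q/∂I = 0.034.
η_I = (∂Q/∂I)·(I/Q) = 0.034 × (5498/546.673) = 0.34.

0.34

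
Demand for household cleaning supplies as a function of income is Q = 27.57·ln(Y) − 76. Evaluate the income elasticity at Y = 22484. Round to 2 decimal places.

At Y = 22484: Q = 200.267.
dQ/dY = 27.57/Y = 0.00122621 at this income.
η = (dQ/dY)·(Y/Q) = 0.00122621 × (22484/200.267) = 0.14.

0.14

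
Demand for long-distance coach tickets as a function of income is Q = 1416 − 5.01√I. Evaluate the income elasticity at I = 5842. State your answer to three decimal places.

At I = 5842: Q = 1033.071.
dQ/dI = -5.01/(2√I) = -0.0327738 at this income.
η = (dQ/dI)·(I/Q) = -0.0327738 × (5842/1033.071) = -0.185.

-0.185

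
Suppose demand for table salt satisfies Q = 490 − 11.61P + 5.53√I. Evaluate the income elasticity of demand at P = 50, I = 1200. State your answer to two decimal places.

0.95

At P = 50, I = 1200: Q = 101.065.
Holding P constant, ∂Q/∂I = 5.53/(2√I) = 0.0798187.
η_I = (∂Q/∂I)·(I/Q) = 0.0798187 × (1200/101.065) = 0.95.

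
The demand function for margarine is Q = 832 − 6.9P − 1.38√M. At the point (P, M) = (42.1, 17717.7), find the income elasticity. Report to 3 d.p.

At P = 42.1, M = 17717.7: Q = 357.821.
Holding P constant, ∂Q/∂M = -1.38/(2√M) = -0.00518377.
η_M = (∂Q/∂M)·(M/Q) = -0.00518377 × (17717.7/357.821) = -0.257.

-0.257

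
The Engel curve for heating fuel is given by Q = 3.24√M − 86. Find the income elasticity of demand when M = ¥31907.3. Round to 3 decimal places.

0.587

At M = 31907.3: Q = 492.749.
dQ/dM = 3.24/(2√M) = 0.00906922 at this income.
η = (dQ/dM)·(M/Q) = 0.00906922 × (31907.3/492.749) = 0.587.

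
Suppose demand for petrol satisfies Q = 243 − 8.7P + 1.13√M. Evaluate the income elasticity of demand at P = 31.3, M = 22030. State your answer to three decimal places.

At P = 31.3, M = 22030: Q = 138.410.
Holding P constant, ∂Q/∂M = 1.13/(2√M) = 0.00380663.
η_M = (∂Q/∂M)·(M/Q) = 0.00380663 × (22030/138.410) = 0.606.

0.606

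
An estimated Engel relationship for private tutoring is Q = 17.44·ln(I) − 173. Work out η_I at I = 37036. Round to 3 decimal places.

1.667

At I = 37036: Q = 10.463.
dQ/dI = 17.44/I = 0.000470893 at this income.
η = (dQ/dI)·(I/Q) = 0.000470893 × (37036/10.463) = 1.667.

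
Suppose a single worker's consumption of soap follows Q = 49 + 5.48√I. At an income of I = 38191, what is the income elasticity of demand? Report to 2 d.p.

At I = 38191: Q = 1119.930.
dQ/dI = 5.48/(2√I) = 0.0140207 at this income.
η = (dQ/dI)·(I/Q) = 0.0140207 × (38191/1119.930) = 0.48.

0.48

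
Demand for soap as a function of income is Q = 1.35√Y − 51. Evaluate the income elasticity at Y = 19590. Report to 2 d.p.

0.68

At Y = 19590: Q = 137.952.
dQ/dY = 1.35/(2√Y) = 0.00482266 at this income.
η = (dQ/dY)·(Y/Q) = 0.00482266 × (19590/137.952) = 0.68.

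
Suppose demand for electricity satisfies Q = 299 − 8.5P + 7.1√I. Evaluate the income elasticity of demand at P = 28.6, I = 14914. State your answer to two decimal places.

At P = 28.6, I = 14914: Q = 922.973.
Holding P constant, ∂Q/∂I = 7.1/(2√I) = 0.0290691.
η_I = (∂Q/∂I)·(I/Q) = 0.0290691 × (14914/922.973) = 0.47.

0.47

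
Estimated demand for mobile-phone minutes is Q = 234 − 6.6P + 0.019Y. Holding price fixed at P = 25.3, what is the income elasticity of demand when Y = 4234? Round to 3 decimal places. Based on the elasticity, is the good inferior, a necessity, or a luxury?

At P = 25.3, Y = 4234: Q = 147.466.
Holding P constant, ∂Q/∂Y = 0.019.
η_Y = (∂Q/∂Y)·(Y/Q) = 0.019 × (4234/147.466) = 0.546.
Since 0 < η < 1, this is a necessity.

0.546 (necessity)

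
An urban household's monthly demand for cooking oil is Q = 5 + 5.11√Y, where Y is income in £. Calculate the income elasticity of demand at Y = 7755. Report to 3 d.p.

0.495

At Y = 7755: Q = 454.999.
dQ/dY = 5.11/(2√Y) = 0.0290135 at this income.
η = (dQ/dY)·(Y/Q) = 0.0290135 × (7755/454.999) = 0.495.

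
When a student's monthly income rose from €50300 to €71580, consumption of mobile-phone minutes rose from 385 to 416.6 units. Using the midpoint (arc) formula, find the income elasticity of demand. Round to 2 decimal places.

ΔQ = 416.6 − 385 = 31.6; midpoint Q̄ = (385 + 416.6)/2 = 400.8.
ΔI = 71580 − 50300 = 21280; midpoint Ī = (50300 + 71580)/2 = 60940.
η = (ΔQ/Q̄) ÷ (ΔI/Ī) = (31.6/400.8) ÷ (21280/60940) = 0.23.

0.23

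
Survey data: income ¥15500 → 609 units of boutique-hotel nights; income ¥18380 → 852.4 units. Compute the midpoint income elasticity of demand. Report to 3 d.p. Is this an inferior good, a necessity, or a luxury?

1.959 (luxury)

ΔQ = 852.4 − 609 = 243.4; midpoint Q̄ = (609 + 852.4)/2 = 730.7.
ΔI = 18380 − 15500 = 2880; midpoint Ī = (15500 + 18380)/2 = 16940.
η = (ΔQ/Q̄) ÷ (ΔI/Ī) = (243.4/730.7) ÷ (2880/16940) = 1.959.
η > 1 ⇒ luxury.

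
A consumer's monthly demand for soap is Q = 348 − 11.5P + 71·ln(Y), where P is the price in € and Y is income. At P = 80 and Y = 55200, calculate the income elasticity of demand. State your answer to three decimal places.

0.349

At P = 80, Y = 55200: Q = 203.229.
Holding P constant, ∂Q/∂Y = 71/Y = 0.00128623.
η_Y = (∂Q/∂Y)·(Y/Q) = 0.00128623 × (55200/203.229) = 0.349.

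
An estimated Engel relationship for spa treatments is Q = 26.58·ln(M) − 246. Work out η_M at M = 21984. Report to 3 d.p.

1.346

At M = 21984: Q = 19.749.
dQ/dM = 26.58/M = 0.00120906 at this income.
η = (dQ/dM)·(M/Q) = 0.00120906 × (21984/19.749) = 1.346.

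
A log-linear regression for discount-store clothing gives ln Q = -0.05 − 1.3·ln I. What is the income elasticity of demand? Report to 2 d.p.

-1.30

In a log-linear demand, the coefficient on ln I is the income elasticity.
So η = -1.30.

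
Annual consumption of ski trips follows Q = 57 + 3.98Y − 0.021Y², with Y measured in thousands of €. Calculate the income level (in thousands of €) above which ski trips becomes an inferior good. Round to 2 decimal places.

94.76

dQ/dY = 3.98 − 0.042Y.
The good is inferior where dQ/dY < 0. Setting dQ/dY = 0 gives Y = 3.98 / 0.042 = 94.76.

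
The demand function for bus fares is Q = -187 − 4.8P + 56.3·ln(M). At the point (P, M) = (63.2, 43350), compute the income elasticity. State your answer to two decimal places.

0.51

At P = 63.2, M = 43350: Q = 110.759.
Holding P constant, ∂Q/∂M = 56.3/M = 0.00129873.
η_M = (∂Q/∂M)·(M/Q) = 0.00129873 × (43350/110.759) = 0.51.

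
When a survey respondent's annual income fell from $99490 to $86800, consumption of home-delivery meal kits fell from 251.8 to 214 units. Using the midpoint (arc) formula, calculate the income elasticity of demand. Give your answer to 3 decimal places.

1.191

ΔQ = 214 − 251.8 = -37.8; midpoint Q̄ = (251.8 + 214)/2 = 232.9.
ΔI = 86800 − 99490 = -12690; midpoint Ī = (99490 + 86800)/2 = 93145.
η = (ΔQ/Q̄) ÷ (ΔI/Ī) = (-37.8/232.9) ÷ (-12690/93145) = 1.191.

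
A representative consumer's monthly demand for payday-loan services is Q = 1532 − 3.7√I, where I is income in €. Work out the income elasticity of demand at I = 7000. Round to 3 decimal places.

At I = 7000: Q = 1222.436.
dQ/dI = -3.7/(2√I) = -0.0221117 at this income.
η = (dQ/dI)·(I/Q) = -0.0221117 × (7000/1222.436) = -0.127.

-0.127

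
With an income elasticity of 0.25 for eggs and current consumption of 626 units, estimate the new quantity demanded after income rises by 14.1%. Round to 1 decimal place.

648.1

%ΔQ ≈ η × %ΔI = 0.25 × 14.1% = 3.525%.
New Q ≈ 626 × (1 + 0.03525) = 648.1.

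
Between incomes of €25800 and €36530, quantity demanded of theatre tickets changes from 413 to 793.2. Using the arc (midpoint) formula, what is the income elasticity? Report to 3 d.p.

ΔQ = 793.2 − 413 = 380.2; midpoint Q̄ = (413 + 793.2)/2 = 603.1.
ΔI = 36530 − 25800 = 10730; midpoint Ī = (25800 + 36530)/2 = 31165.
η = (ΔQ/Q̄) ÷ (ΔI/Ī) = (380.2/603.1) ÷ (10730/31165) = 1.831.

1.831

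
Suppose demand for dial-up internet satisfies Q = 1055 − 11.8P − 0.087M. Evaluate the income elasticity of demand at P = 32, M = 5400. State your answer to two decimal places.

At P = 32, M = 5400: Q = 207.600.
Holding P constant, ∂Q/∂M = −0.087.
η_M = (∂Q/∂M)·(M/Q) = -0.087 × (5400/207.600) = -2.26.

-2.26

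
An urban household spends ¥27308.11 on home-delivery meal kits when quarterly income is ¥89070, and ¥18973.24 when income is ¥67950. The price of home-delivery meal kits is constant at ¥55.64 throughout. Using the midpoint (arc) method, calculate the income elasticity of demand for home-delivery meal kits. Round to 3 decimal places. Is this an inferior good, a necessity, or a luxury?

1.339 (luxury)

With a constant price, Q₁ = 27308.11/55.64 = 490.800 and Q₂ = 18973.24/55.64 = 341.000 (equivalently, work directly with expenditure since P cancels).
Midpoint %ΔQ = (18973.24 − 27308.11)/23140.68 = -0.36018; midpoint %ΔI = (67950 − 89070)/78510 = -0.26901.
η = -0.36018 / -0.26901 = 1.339.
η > 1 ⇒ luxury.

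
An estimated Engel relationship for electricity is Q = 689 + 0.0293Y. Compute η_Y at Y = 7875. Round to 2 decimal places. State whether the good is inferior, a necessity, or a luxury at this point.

0.25 (necessity)

At Y = 7875: Q = 919.738.
dQ/dY = 0.0293.
η = (dQ/dY)·(Y/Q) = 0.0293 × (7875/919.738) = 0.25.
Since 0 < η < 1, the good is a necessity.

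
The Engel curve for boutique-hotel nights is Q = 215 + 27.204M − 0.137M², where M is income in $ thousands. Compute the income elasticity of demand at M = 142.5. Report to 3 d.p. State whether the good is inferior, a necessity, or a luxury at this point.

At M = 142.5: Q = 1309.6138.
dQ/dM = 27.204 − 0.274M = -11.84100.
η = (dQ/dM)·(M/Q) = -11.84100 × (142.5/1309.6138) = -1.288.
η < 0 ⇒ inferior good.

-1.288 (inferior good)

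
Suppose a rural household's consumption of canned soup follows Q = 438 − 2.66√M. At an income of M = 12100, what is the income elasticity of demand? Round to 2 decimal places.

At M = 12100: Q = 145.400.
dQ/dM = -2.66/(2√M) = -0.0120909 at this income.
η = (dQ/dM)·(M/Q) = -0.0120909 × (12100/145.400) = -1.01.

-1.01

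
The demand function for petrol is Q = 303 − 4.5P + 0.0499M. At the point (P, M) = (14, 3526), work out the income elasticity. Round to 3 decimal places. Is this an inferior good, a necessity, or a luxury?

At P = 14, M = 3526: Q = 415.947.
Holding P constant, ∂Q/∂M = 0.0499.
η_M = (∂Q/∂M)·(M/Q) = 0.0499 × (3526/415.947) = 0.423.
Since 0 < η < 1, this is a necessity.

0.423 (necessity)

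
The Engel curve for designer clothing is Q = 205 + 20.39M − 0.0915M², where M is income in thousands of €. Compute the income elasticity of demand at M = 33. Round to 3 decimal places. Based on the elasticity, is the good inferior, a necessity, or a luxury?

At M = 33: Q = 778.2265.
dQ/dM = 20.39 − 0.183M = 14.35100.
η = (dQ/dM)·(M/Q) = 14.35100 × (33/778.2265) = 0.609.
0 < η < 1 ⇒ necessity.

0.609 (necessity)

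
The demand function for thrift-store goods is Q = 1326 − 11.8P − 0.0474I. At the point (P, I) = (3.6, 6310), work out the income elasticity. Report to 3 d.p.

At P = 3.6, I = 6310: Q = 984.426.
Holding P constant, ∂Q/∂I = −0.0474.
η_I = (∂Q/∂I)·(I/Q) = -0.0474 × (6310/984.426) = -0.304.

-0.304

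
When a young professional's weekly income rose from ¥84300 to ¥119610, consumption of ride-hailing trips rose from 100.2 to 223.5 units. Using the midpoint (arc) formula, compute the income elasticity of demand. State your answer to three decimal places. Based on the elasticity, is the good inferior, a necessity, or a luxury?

ΔQ = 223.5 − 100.2 = 123.3; midpoint Q̄ = (100.2 + 223.5)/2 = 161.85.
ΔI = 119610 − 84300 = 35310; midpoint Ī = (84300 + 119610)/2 = 101955.
η = (ΔQ/Q̄) ÷ (ΔI/Ī) = (123.3/161.85) ÷ (35310/101955) = 2.200.
η > 1 ⇒ luxury.

2.200 (luxury)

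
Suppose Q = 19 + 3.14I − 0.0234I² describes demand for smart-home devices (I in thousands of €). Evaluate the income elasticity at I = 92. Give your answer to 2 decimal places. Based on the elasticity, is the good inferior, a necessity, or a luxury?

At I = 92: Q = 109.8224.
dQ/dI = 3.14 − 0.0468I = -1.16560.
η = (dQ/dI)·(I/Q) = -1.16560 × (92/109.8224) = -0.98.
η < 0 ⇒ inferior good.

-0.98 (inferior good)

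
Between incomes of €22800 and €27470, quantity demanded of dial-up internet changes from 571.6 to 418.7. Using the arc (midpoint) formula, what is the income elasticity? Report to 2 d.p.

ΔQ = 418.7 − 571.6 = -152.9; midpoint Q̄ = (571.6 + 418.7)/2 = 495.15.
ΔI = 27470 − 22800 = 4670; midpoint Ī = (22800 + 27470)/2 = 25135.
η = (ΔQ/Q̄) ÷ (ΔI/Ī) = (-152.9/495.15) ÷ (4670/25135) = -1.66.

-1.66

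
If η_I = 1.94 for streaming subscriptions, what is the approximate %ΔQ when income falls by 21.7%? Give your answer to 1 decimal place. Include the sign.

-42.1%

%ΔQ ≈ η × %ΔI = 1.94 × (-21.7%) = -42.1%.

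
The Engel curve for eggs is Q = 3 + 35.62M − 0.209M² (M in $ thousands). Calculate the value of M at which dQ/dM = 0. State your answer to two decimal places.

85.22

dQ/dM = 35.62 − 0.418M.
The good is inferior where dQ/dM < 0. Setting dQ/dM = 0 gives M = 35.62 / 0.418 = 85.22.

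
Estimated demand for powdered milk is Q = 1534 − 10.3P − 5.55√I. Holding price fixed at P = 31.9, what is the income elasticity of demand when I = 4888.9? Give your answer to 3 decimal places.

-0.237

At P = 31.9, I = 4888.9: Q = 817.370.
Holding P constant, ∂Q/∂I = -5.55/(2√I) = -0.0396878.
η_I = (∂Q/∂I)·(I/Q) = -0.0396878 × (4888.9/817.370) = -0.237.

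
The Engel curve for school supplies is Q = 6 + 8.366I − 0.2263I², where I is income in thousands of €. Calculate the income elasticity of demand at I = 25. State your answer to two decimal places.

At I = 25: Q = 73.7125.
dQ/dI = 8.366 − 0.4526I = -2.94900.
η = (dQ/dI)·(I/Q) = -2.94900 × (25/73.7125) = -1.00.

-1.00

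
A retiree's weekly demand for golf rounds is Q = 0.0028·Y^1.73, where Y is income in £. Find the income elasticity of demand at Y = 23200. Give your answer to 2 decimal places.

1.73

For Q = A·Y^β the income elasticity is constant and equal to β.
Here β = 1.73, so η = 1.73.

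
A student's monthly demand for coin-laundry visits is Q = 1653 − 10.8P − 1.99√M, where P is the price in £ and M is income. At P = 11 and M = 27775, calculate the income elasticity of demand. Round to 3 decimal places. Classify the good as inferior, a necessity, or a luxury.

At P = 11, M = 27775: Q = 1202.550.
Holding P constant, ∂Q/∂M = -1.99/(2√M) = -0.0059703.
η_M = (∂Q/∂M)·(M/Q) = -0.0059703 × (27775/1202.550) = -0.138.
Since η < 0, this is an inferior good.

-0.138 (inferior good)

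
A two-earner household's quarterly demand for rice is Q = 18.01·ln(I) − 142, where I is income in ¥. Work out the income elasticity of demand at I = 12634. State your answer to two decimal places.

0.64

At I = 12634: Q = 28.089.
dQ/dI = 18.01/I = 0.00142552 at this income.
η = (dQ/dI)·(I/Q) = 0.00142552 × (12634/28.089) = 0.64.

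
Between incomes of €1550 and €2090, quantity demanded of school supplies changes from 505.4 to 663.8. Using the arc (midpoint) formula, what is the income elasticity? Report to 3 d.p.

ΔQ = 663.8 − 505.4 = 158.4; midpoint Q̄ = (505.4 + 663.8)/2 = 584.6.
ΔI = 2090 − 1550 = 540; midpoint Ī = (1550 + 2090)/2 = 1820.
η = (ΔQ/Q̄) ÷ (ΔI/Ī) = (158.4/584.6) ÷ (540/1820) = 0.913.

0.913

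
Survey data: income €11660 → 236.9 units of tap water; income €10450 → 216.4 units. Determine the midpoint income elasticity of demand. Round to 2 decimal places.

ΔQ = 216.4 − 236.9 = -20.5; midpoint Q̄ = (236.9 + 216.4)/2 = 226.65.
ΔI = 10450 − 11660 = -1210; midpoint Ī = (11660 + 10450)/2 = 11055.
η = (ΔQ/Q̄) ÷ (ΔI/Ī) = (-20.5/226.65) ÷ (-1210/11055) = 0.83.

0.83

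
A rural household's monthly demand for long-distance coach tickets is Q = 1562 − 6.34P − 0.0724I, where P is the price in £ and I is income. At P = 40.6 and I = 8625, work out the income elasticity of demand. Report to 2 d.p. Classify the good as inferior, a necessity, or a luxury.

At P = 40.6, I = 8625: Q = 680.146.
Holding P constant, ∂Q/∂I = −0.0724.
η_I = (∂Q/∂I)·(I/Q) = -0.0724 × (8625/680.146) = -0.92.
Since η < 0, this is an inferior good.

-0.92 (inferior good)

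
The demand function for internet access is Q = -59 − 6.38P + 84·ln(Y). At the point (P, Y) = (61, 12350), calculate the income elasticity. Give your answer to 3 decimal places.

At P = 61, Y = 12350: Q = 343.219.
Holding P constant, ∂Q/∂Y = 84/Y = 0.00680162.
η_Y = (∂Q/∂Y)·(Y/Q) = 0.00680162 × (12350/343.219) = 0.245.

0.245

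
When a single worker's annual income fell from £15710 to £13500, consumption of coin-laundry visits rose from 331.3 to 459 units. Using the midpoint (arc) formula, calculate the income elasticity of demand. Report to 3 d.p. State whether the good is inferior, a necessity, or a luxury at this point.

-2.136 (inferior good)

ΔQ = 459 − 331.3 = 127.7; midpoint Q̄ = (331.3 + 459)/2 = 395.15.
ΔI = 13500 − 15710 = -2210; midpoint Ī = (15710 + 13500)/2 = 14605.
η = (ΔQ/Q̄) ÷ (ΔI/Ī) = (127.7/395.15) ÷ (-2210/14605) = -2.136.
η < 0 ⇒ inferior good.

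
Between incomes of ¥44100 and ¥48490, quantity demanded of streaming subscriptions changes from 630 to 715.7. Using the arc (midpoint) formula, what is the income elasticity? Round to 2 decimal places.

1.34

ΔQ = 715.7 − 630 = 85.7; midpoint Q̄ = (630 + 715.7)/2 = 672.85.
ΔI = 48490 − 44100 = 4390; midpoint Ī = (44100 + 48490)/2 = 46295.
η = (ΔQ/Q̄) ÷ (ΔI/Ī) = (85.7/672.85) ÷ (4390/46295) = 1.34.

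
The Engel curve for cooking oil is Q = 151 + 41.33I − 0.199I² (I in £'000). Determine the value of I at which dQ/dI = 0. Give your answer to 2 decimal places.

dQ/dI = 41.33 − 0.398I.
The good is inferior where dQ/dI < 0. Setting dQ/dI = 0 gives I = 41.33 / 0.398 = 103.84.

103.84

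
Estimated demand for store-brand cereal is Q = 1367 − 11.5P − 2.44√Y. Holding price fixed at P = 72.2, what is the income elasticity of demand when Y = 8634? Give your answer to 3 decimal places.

-0.366

At P = 72.2, Y = 8634: Q = 309.977.
Holding P constant, ∂Q/∂Y = -2.44/(2√Y) = -0.0131297.
η_Y = (∂Q/∂Y)·(Y/Q) = -0.0131297 × (8634/309.977) = -0.366.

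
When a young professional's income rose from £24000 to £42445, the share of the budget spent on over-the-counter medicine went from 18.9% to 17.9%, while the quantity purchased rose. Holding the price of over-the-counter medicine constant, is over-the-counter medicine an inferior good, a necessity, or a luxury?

Quantity rises but the budget share falls as income rises, so 0 < η < 1.

necessity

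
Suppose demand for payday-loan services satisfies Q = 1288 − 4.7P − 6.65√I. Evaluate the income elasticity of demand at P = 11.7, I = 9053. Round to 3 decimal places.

-0.527

At P = 11.7, I = 9053: Q = 600.281.
Holding P constant, ∂Q/∂I = -6.65/(2√I) = -0.0349458.
η_I = (∂Q/∂I)·(I/Q) = -0.0349458 × (9053/600.281) = -0.527.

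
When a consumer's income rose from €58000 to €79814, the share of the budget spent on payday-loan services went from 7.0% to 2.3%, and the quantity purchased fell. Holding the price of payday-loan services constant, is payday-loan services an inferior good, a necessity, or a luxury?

Quantity demanded falls as income rises, so η < 0.

inferior good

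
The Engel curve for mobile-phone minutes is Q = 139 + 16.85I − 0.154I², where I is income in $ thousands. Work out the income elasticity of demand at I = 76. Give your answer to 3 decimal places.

At I = 76: Q = 530.0960.
dQ/dI = 16.85 − 0.308I = -6.55800.
η = (dQ/dI)·(I/Q) = -6.55800 × (76/530.0960) = -0.940.

-0.940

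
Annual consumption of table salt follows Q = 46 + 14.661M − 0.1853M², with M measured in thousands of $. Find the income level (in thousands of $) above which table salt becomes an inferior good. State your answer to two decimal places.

39.56

dQ/dM = 14.661 − 0.3706M.
The good is inferior where dQ/dM < 0. Setting dQ/dM = 0 gives M = 14.661 / 0.3706 = 39.56.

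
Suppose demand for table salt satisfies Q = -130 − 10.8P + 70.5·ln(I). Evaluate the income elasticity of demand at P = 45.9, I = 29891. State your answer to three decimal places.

At P = 45.9, I = 29891: Q = 100.805.
Holding P constant, ∂Q/∂I = 70.5/I = 0.00235857.
η_I = (∂Q/∂I)·(I/Q) = 0.00235857 × (29891/100.805) = 0.699.

0.699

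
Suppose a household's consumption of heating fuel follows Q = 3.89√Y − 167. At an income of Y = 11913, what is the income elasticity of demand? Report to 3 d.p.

At Y = 11913: Q = 257.581.
dQ/dY = 3.89/(2√Y) = 0.0178201 at this income.
η = (dQ/dY)·(Y/Q) = 0.0178201 × (11913/257.581) = 0.824.

0.824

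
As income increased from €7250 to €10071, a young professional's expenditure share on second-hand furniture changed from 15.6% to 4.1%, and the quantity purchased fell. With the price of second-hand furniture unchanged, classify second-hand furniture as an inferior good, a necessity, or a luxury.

inferior good

Quantity demanded falls as income rises, so η < 0.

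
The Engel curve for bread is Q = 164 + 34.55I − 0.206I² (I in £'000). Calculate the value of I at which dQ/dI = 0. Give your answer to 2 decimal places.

dQ/dI = 34.55 − 0.412I.
The good is inferior where dQ/dI < 0. Setting dQ/dI = 0 gives I = 34.55 / 0.412 = 83.86.

83.86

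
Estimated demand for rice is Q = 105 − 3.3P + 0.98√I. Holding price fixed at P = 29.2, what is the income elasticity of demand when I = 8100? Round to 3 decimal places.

At P = 29.2, I = 8100: Q = 96.840.
Holding P constant, ∂Q/∂I = 0.98/(2√I) = 0.00544444.
η_I = (∂Q/∂I)·(I/Q) = 0.00544444 × (8100/96.840) = 0.455.

0.455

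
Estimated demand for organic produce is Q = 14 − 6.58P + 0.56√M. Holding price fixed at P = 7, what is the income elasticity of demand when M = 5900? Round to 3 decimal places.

1.963

At P = 7, M = 5900: Q = 10.954.
Holding P constant, ∂Q/∂M = 0.56/(2√M) = 0.00364529.
η_M = (∂Q/∂M)·(M/Q) = 0.00364529 × (5900/10.954) = 1.963.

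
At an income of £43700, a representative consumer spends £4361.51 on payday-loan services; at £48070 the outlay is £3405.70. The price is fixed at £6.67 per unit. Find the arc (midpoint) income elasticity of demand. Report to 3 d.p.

With a constant price, Q₁ = 4361.51/6.67 = 653.900 and Q₂ = 3405.70/6.67 = 510.600 (equivalently, work directly with expenditure since P cancels).
Midpoint %ΔQ = (3405.70 − 4361.51)/3883.61 = -0.24611; midpoint %ΔI = (48070 − 43700)/45885 = 0.09524.
η = -0.24611 / 0.09524 = -2.584.

-2.584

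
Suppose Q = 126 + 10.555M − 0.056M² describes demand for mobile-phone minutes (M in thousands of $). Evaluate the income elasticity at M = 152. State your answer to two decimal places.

At M = 152: Q = 436.5360.
dQ/dM = 10.555 − 0.112M = -6.46900.
η = (dQ/dM)·(M/Q) = -6.46900 × (152/436.5360) = -2.25.

-2.25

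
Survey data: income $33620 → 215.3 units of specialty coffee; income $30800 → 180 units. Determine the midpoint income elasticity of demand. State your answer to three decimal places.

2.040

ΔQ = 180 − 215.3 = -35.3; midpoint Q̄ = (215.3 + 180)/2 = 197.65.
ΔI = 30800 − 33620 = -2820; midpoint Ī = (33620 + 30800)/2 = 32210.
η = (ΔQ/Q̄) ÷ (ΔI/Ī) = (-35.3/197.65) ÷ (-2820/32210) = 2.040.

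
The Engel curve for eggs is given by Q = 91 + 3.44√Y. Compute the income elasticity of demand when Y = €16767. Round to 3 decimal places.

0.415

At Y = 16767: Q = 536.437.
dQ/dY = 3.44/(2√Y) = 0.0132831 at this income.
η = (dQ/dY)·(Y/Q) = 0.0132831 × (16767/536.437) = 0.415.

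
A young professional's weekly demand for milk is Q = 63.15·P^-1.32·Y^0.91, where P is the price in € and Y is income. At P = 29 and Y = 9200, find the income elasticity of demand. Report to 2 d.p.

For a multiplicative demand Q = A·P^α·Y^β, the income elasticity is β everywhere.
Here β = 0.91, so η = 0.91.

0.91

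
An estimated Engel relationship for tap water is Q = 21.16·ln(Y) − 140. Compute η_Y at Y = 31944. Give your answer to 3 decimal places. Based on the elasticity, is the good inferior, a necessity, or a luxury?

0.266 (necessity)

At Y = 31944: Q = 79.466.
dQ/dY = 21.16/Y = 0.000662409 at this income.
η = (dQ/dY)·(Y/Q) = 0.000662409 × (31944/79.466) = 0.266.
Since 0 < η < 1, the good is a necessity.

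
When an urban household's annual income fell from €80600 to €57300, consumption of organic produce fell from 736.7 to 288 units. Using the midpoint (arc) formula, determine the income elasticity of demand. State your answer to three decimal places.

ΔQ = 288 − 736.7 = -448.7; midpoint Q̄ = (736.7 + 288)/2 = 512.35.
ΔI = 57300 − 80600 = -23300; midpoint Ī = (80600 + 57300)/2 = 68950.
η = (ΔQ/Q̄) ÷ (ΔI/Ī) = (-448.7/512.35) ÷ (-23300/68950) = 2.592.

2.592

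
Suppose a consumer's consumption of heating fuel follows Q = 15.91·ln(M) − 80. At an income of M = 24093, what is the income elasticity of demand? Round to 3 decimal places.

At M = 24093: Q = 80.527.
dQ/dM = 15.91/M = 0.000660358 at this income.
η = (dQ/dM)·(M/Q) = 0.000660358 × (24093/80.527) = 0.198.

0.198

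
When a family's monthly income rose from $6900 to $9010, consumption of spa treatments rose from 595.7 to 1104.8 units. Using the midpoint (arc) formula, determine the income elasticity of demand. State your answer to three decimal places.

ΔQ = 1104.8 − 595.7 = 509.1; midpoint Q̄ = (595.7 + 1104.8)/2 = 850.25.
ΔI = 9010 − 6900 = 2110; midpoint Ī = (6900 + 9010)/2 = 7955.
η = (ΔQ/Q̄) ÷ (ΔI/Ī) = (509.1/850.25) ÷ (2110/7955) = 2.257.

2.257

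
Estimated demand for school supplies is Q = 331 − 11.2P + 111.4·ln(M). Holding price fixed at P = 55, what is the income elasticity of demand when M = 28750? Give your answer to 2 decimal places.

At P = 55, M = 28750: Q = 858.676.
Holding P constant, ∂Q/∂M = 111.4/M = 0.00387478.
η_M = (∂Q/∂M)·(M/Q) = 0.00387478 × (28750/858.676) = 0.13.

0.13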